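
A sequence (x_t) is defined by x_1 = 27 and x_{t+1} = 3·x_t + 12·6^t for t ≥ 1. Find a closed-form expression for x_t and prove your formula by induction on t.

x_t = 3^t + 4·6^t

Computing the first terms: x_1 = 27, x_2 = 153, x_3 = 891. This suggests x_t = 3^t + 4·6^t.
When t = 1: the formula gives 27 = 27 = x_1.
For the inductive step, assume it holds for an arbitrary k ≥ 1, so x_k = 3^k + 4·6^k.
Then x_{k+1} = 3·x_k + 12·6^k = 3·(3^k + 4·6^k) + 12·6^k = 3^(k + 1) + 4·6^(k + 1),
which is the claimed formula at t = k+1.
By induction, the statement is established for all t ≥ 1.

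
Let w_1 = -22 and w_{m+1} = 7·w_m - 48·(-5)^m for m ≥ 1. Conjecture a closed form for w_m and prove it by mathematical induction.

Computing the first terms: w_1 = -22, w_2 = 86, w_3 = -598. This suggests w_m = 4(-5)^m - 2·7^(m - 1).
Base case (m = 1): the formula gives -22 = -22 = w_1.
For the inductive step, assume it holds for an arbitrary j ≥ 1, so w_j = 4(-5)^j - 2·7^(j - 1).
Then w_{j+1} = 7·w_j - 48·(-5)^j = 7·(4(-5)^j - 2·7^(j - 1)) - 48·(-5)^j = 4(-5)^(j + 1) - 2·7^j = 4(-5)^(j+1) - 2·7^((j+1) - 1),
which is the claimed formula at m = j+1.
By the principle of mathematical induction, the result holds for all m ≥ 1.

w_m = 4(-5)^m - 2·7^(m - 1)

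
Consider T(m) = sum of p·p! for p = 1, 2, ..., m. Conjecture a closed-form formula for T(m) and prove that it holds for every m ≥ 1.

T(m) = (m + 1)! - 1

We claim T(m) = (m + 1)! - 1 for all m ≥ 1.
When m = 1: T(1) = 1, and the closed form gives 1. They agree.
Suppose the result is true for m = p, so T(p) = (p + 1)! - 1.
Then T(p+1) = T(p) + ((p + 1)(p + 1)!) = ((p + 1)! - 1) + ((p + 1)(p + 1)!).
Simplifying, T(p+1) = ((p+1) + 1)! - 1,
which is the closed form with m = p+1.
Hence, by induction on m, the claim holds for every m ≥ 1.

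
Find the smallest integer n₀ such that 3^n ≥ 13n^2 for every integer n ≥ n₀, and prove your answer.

At n = 5: 243 < 325, so the inequality fails and n₀ ≥ 6. We prove 3^n ≥ 13n^2 for all n ≥ 6.
Base case (n = 6): 3^n = 729 and 13n^2 = 468, so 729 ≥ 468.
Suppose the result is true for n = r, so 3^r ≥ 13r^2.
Then 3^(r + 1) = 3·(3^r) ≥ 3·(13r^2).
Also, for r ≥ 6 we have 3·(13r^2) ≥ 13(r+1)^2, since 3 ≥ (1 + 1/r)^2 for all r ≥ 6.
Combining, 3^(r + 1) ≥ 13(r+1)^2.
This completes the induction.
Hence the smallest such n₀ is 6.

n₀ = 6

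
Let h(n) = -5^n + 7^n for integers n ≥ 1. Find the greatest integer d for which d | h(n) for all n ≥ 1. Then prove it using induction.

Computing the first values: h(1) = 2 and h(2) = 24; gcd(2, 24) = 2, so d ≤ 2.
We prove 2 | -5^n + 7^n for all n ≥ 1 by induction on n.
When n = 1: h(1) = 2 = 2·(1), so 2 | h(1).
Suppose the result is true for n = r, i.e. 2 | h(r). Then
7^{r+1} − 5^{r+1} = 7·7^r − 5·5^r = 7·(7^r − 5^r) + (2)·5^r. The first term is divisible by 2 by the inductive hypothesis, and the second term (2)·5^r is divisible by 2 since 2 | 2. Hence 2 | h(r+1).
This completes the induction.
Therefore the largest such d is 2.

d = 2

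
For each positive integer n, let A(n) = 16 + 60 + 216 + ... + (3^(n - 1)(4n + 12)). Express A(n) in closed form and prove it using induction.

A(n) = 3^n(2n + 5) - 5

We claim A(n) = 3^n(2n + 5) - 5 for all n ≥ 1.
When n = 1: A(1) = 16, and the closed form gives 16. They agree.
Inductive step: suppose the statement holds for some m ≥ 1, so A(m) = 3^m(2m + 5) - 5.
Then A(m+1) = A(m) + (4·3^m(m + 4)) = (3^m(2m + 5) - 5) + (4·3^m(m + 4)).
Simplifying, A(m+1) = 6·3^m·m + 21·3^m - 5 = 3^(m+1)(2(m+1) + 5) - 5,
which is the closed form with n = m+1.
Hence, by induction on n, the claim holds for every n ≥ 1.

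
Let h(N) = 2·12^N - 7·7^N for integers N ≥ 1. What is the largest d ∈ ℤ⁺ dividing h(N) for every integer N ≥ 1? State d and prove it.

Computing the first values: h(1) = -25 and h(2) = -55; gcd(-25, -55) = 5, so d ≤ 5.
We prove 5 | 2·12^N - 7·7^N for all N ≥ 1 by induction on N.
For the base case N = 1: h(1) = -25 = 5·(-5), so 5 | h(1).
Inductive step: assume the claim holds for N = p, i.e. 5 | h(p). Then
h(p+1) − 12·h(p) = (2·12^(p+1) - 7·7^(p+1)) − 12·(2·12^p - 7·7^p) = (-7)·7^p·(7 − 12) = (35)·7^p. Since 5 | h(p) by the inductive hypothesis, 5 | 12·h(p); and 5 | 35 since 35 = 5·7. Therefore 5 | h(p+1).
This completes the induction.
Therefore the largest such d is 5.

d = 5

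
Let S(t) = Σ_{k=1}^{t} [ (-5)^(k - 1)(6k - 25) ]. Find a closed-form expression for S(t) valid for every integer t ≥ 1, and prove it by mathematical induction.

We claim S(t) = (-5)^t(-t + 4) - 4 for all t ≥ 1.
Base step (t = 1): S(1) = -19, and the closed form gives -19. They agree.
Inductive step: assume the claim holds for t = k, so S(k) = (-5)^k(-k + 4) - 4.
Then S(k+1) = S(k) + ((-5)^k(6k - 19)) = ((-5)^k(-k + 4) - 4) + ((-5)^k(6k - 19)).
Simplifying, S(k+1) = 5(-5)^k·k - 15(-5)^k - 4 = (-5)^(k+1)(-(k+1) + 4) - 4,
which is the closed form with t = k+1.
By the principle of mathematical induction, the result holds for all t ≥ 1.

S(t) = (-5)^t(-t + 4) - 4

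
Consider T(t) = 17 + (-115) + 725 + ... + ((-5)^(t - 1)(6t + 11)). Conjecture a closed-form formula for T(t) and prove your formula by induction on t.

T(t) = -(-5)^t(t + 2) + 2

We claim T(t) = -(-5)^t(t + 2) + 2 for all t ≥ 1.
When t = 1: T(1) = 17, and the closed form gives 17. They agree.
Suppose the result is true for t = j, so T(j) = -(-5)^j(j + 2) + 2.
Then T(j+1) = T(j) + ((-5)^j(6j + 17)) = (-(-5)^j(j + 2) + 2) + ((-5)^j(6j + 17)).
Simplifying, T(j+1) = 5(-5)^j·j + 15(-5)^j + 2 = -(-5)^(j+1)((j+1) + 2) + 2,
which is the closed form with t = j+1.
Hence, by induction on t, the claim holds for every t ≥ 1.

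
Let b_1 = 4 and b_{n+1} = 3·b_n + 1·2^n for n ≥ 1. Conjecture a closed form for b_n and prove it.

Computing the first terms: b_1 = 4, b_2 = 14, b_3 = 46. This suggests b_n = -2^n + 2·3^n.
Base step (n = 1): the formula gives 4 = 4 = b_1.
Suppose the result is true for n = k, so b_k = -2^k + 2·3^k.
Then b_{k+1} = 3·b_k + 1·2^k = 3·(-2^k + 2·3^k) + 1·2^k = -2^(k + 1) + 2·3^(k + 1),
which is the claimed formula at n = k+1.
By the principle of mathematical induction, the result holds for all n ≥ 1.

b_n = -2^n + 2·3^n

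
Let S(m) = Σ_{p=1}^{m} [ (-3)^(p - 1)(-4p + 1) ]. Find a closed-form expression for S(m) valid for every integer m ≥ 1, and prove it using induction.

S(m) = (-3)^m·m

We claim S(m) = (-3)^m·m for all m ≥ 1.
Base step (m = 1): S(1) = -3, and the closed form gives -3. They agree.
For the inductive step, assume it holds for an arbitrary p ≥ 1, so S(p) = (-3)^p·p.
Then S(p+1) = S(p) + ((-3)^p(-4p - 3)) = ((-3)^p·p) + ((-3)^p(-4p - 3)).
Simplifying, S(p+1) = (-3)^(p + 1)(p + 1) = (-3)^(p+1)·(p+1),
which is the closed form with m = p+1.
This completes the induction.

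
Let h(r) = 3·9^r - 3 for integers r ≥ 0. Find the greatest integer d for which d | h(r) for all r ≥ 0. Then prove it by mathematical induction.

d = 24

Computing the first values: h(0) = 0 and h(1) = 24; gcd(0, 24) = 24, so d ≤ 24.
We prove 24 | 3·9^r - 3 for all r ≥ 0 by induction on r.
When r = 0: h(0) = 0 = 24·(0), so 24 | h(0).
For the inductive step, assume it holds for an arbitrary p ≥ 0, i.e. 24 | h(p). Then
h(p+1) = 3·9^(p+1) - 3 = 9·(3·9^p - 3) + 24 = 9·h(p) + 24. The first term is divisible by 24 by the inductive hypothesis, and 24 is divisible by 24. Hence 24 | h(p+1).
By the principle of mathematical induction, the result holds for all r ≥ 0.
Therefore the largest such d is 24.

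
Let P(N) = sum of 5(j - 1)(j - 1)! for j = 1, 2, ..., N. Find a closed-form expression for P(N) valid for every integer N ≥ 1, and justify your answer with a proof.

We claim P(N) = 5N! - 5 for all N ≥ 1.
For the base case N = 1: P(1) = 0, and the closed form gives 0. They agree.
Inductive step: assume the claim holds for N = j, so P(j) = 5j! - 5.
Then P(j+1) = P(j) + (5j·j!) = (5j! - 5) + (5j·j!).
Simplifying, P(j+1) = 5(j+1)! - 5,
which is the closed form with N = j+1.
This completes the induction.

P(N) = 5N! - 5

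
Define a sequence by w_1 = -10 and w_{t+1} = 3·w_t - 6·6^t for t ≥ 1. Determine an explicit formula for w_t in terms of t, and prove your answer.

Computing the first terms: w_1 = -10, w_2 = -66, w_3 = -414. This suggests w_t = 2·3^(t - 1) - 2·6^t.
For the base case t = 1: the formula gives -10 = -10 = w_1.
Suppose the result is true for t = r, so w_r = 2·3^(r - 1) - 2·6^r.
Then w_{r+1} = 3·w_r - 6·6^r = 3·(2·3^(r - 1) - 2·6^r) - 6·6^r = 2·3^r - 2·6^(r + 1) = 2·3^((r+1) - 1) - 2·6^(r+1),
which is the claimed formula at t = r+1.
By the principle of mathematical induction, the result holds for all t ≥ 1.

w_t = 2·3^(t - 1) - 2·6^t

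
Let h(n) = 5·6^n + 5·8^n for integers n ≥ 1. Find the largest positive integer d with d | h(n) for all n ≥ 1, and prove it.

Computing the first values: h(1) = 70 and h(2) = 500; gcd(70, 500) = 10, so d ≤ 10.
We prove 10 | 5·6^n + 5·8^n for all n ≥ 1 by induction on n.
Base step (n = 1): h(1) = 70 = 10·(7), so 10 | h(1).
Suppose the result is true for n = k, i.e. 10 | h(k). Then
h(k+1) − 8·h(k) = (5·6^(k+1) + 5·8^(k+1)) − 8·(5·6^k + 5·8^k) = (5)·6^k·(6 − 8) = (-10)·6^k. Since 10 | h(k) by the inductive hypothesis, 10 | 8·h(k); and 10 | -10 since -10 = 10·-1. Therefore 10 | h(k+1).
This completes the induction.
Therefore the largest such d is 10.

d = 10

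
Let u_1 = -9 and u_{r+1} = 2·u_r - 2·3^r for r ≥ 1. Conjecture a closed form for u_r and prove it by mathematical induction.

Computing the first terms: u_1 = -9, u_2 = -24, u_3 = -66. This suggests u_r = -3·2^(r - 1) - 2·3^r.
When r = 1: the formula gives -9 = -9 = u_1.
Inductive step: assume the claim holds for r = k, so u_k = -3·2^(k - 1) - 2·3^k.
Then u_{k+1} = 2·u_k - 2·3^k = 2·(-3·2^(k - 1) - 2·3^k) - 2·3^k = -3·2^k - 2·3^(k + 1) = -3·2^((k+1) - 1) - 2·3^(k+1),
which is the claimed formula at r = k+1.
By induction, the statement is established for all r ≥ 1.

u_r = -3·2^(r - 1) - 2·3^r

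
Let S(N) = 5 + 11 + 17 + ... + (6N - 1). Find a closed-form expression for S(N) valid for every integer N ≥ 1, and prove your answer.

S(N) = N(3N + 2)

We claim S(N) = N(3N + 2) for all N ≥ 1.
When N = 1: S(1) = 5, and the closed form gives 5. They agree.
Suppose the result is true for N = i, so S(i) = i(3i + 2).
Then S(i+1) = S(i) + (6i + 5) = (i(3i + 2)) + (6i + 5).
Simplifying, S(i+1) = (i + 1)(3i + 5) = (i+1)(3(i+1) + 2),
which is the closed form with N = i+1.
This completes the induction.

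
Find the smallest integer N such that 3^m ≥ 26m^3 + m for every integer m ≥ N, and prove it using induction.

At m = 8: 6561 < 13320, so the inequality fails and N ≥ 9. We prove 3^m ≥ 26m^3 + m for all m ≥ 9.
Base case (m = 9): 3^m = 19683 and 26m^3 + m = 18963, so 19683 ≥ 18963.
Suppose the result is true for m = j, so 3^j ≥ 26j^3 + j.
Then 3^(j + 1) = 3·(3^j) ≥ 3·(26j^3 + j).
Also, for j ≥ 9 we have 3·(26j^3 + j) ≥ 26(j+1)^3 + (j+1), since 3·(26j^3 + j) − (26(j+1)^3 + (j+1)) = 52j^3 - 78j^2 - 76j - 27, which is nonnegative for all j ≥ 9.
Combining, 3^(j + 1) ≥ 26(j+1)^3 + (j+1).
Hence, by induction on m, the claim holds for every m ≥ 9.
Hence the smallest such N is 9.

N = 9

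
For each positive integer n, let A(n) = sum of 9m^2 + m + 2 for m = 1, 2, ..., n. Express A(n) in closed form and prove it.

We claim A(n) = n(3n^2 + 5n + 4) for all n ≥ 1.
Base step (n = 1): A(1) = 12, and the closed form gives 12. They agree.
Inductive step: assume the claim holds for n = m, so A(m) = m(3m^2 + 5m + 4).
Then A(m+1) = A(m) + (m + 9(m + 1)^2 + 3) = (m(3m^2 + 5m + 4)) + (m + 9(m + 1)^2 + 3).
Simplifying, A(m+1) = (m + 1)(3m^2 + 11m + 12) = (m+1)(3(m+1)^2 + 5(m+1) + 4),
which is the closed form with n = m+1.
This completes the induction.

A(n) = n(3n^2 + 5n + 4)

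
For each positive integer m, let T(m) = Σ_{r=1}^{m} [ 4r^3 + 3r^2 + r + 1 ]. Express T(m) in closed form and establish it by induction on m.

T(m) = m(m + 2)(m^2 + m + 1)

We claim T(m) = m(m + 2)(m^2 + m + 1) for all m ≥ 1.
For the base case m = 1: T(1) = 9, and the closed form gives 9. They agree.
Suppose the result is true for m = r, so T(r) = r(r^3 + 3r^2 + 3r + 2).
Then T(r+1) = T(r) + (4r^3 + 15r^2 + 19r + 9) = (r(r^3 + 3r^2 + 3r + 2)) + (4r^3 + 15r^2 + 19r + 9).
Simplifying, T(r+1) = (r + 1)(r + 3)(r^2 + 3r + 3) = (r+1)((r+1) + 2)((r+1)^2 + (r+1) + 1),
which is the closed form with m = r+1.
Hence, by induction on m, the claim holds for every m ≥ 1.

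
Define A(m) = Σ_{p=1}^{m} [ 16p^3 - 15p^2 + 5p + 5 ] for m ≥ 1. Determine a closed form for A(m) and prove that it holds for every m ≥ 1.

A(m) = m(4m^3 + 3m^2 - m + 5)

We claim A(m) = m(4m^3 + 3m^2 - m + 5) for all m ≥ 1.
Base step (m = 1): A(1) = 11, and the closed form gives 11. They agree.
Suppose the result is true for m = p, so A(p) = p(4p^3 + 3p^2 - p + 5).
Then A(p+1) = A(p) + (16p^3 + 33p^2 + 23p + 11) = (p(4p^3 + 3p^2 - p + 5)) + (16p^3 + 33p^2 + 23p + 11).
Simplifying, A(p+1) = (p + 1)(4p^3 + 15p^2 + 17p + 11) = (p+1)(4(p+1)^3 + 3(p+1)^2 - (p+1) + 5),
which is the closed form with m = p+1.
By the principle of mathematical induction, the result holds for all m ≥ 1.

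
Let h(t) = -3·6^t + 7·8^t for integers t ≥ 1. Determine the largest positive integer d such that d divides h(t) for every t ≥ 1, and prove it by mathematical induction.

d = 2

Computing the first values: h(1) = 38 and h(2) = 340; gcd(38, 340) = 2, so d ≤ 2.
We prove 2 | -3·6^t + 7·8^t for all t ≥ 1 by induction on t.
Base case (t = 1): h(1) = 38 = 2·(19), so 2 | h(1).
For the inductive step, assume it holds for an arbitrary i ≥ 1, i.e. 2 | h(i). Then
h(i+1) − 8·h(i) = (-3·6^(i+1) + 7·8^(i+1)) − 8·(-3·6^i + 7·8^i) = (-3)·6^i·(6 − 8) = (6)·6^i. Since 2 | h(i) by the inductive hypothesis, 2 | 8·h(i); and 2 | 6 since 6 = 2·3. Therefore 2 | h(i+1).
This completes the induction.
Therefore the largest such d is 2.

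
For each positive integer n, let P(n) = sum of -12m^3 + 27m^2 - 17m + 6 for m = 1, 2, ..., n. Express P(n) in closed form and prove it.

P(n) = -n(3n^3 - 3n^2 - 2n - 2)

We claim P(n) = -n(3n^3 - 3n^2 - 2n - 2) for all n ≥ 1.
Base step (n = 1): P(1) = 4, and the closed form gives 4. They agree.
For the inductive step, assume it holds for an arbitrary m ≥ 1, so P(m) = m(-3m^3 + 3m^2 + 2m + 2).
Then P(m+1) = P(m) + (-12m^3 - 9m^2 + m + 4) = (m(-3m^3 + 3m^2 + 2m + 2)) + (-12m^3 - 9m^2 + m + 4).
Simplifying, P(m+1) = -(m + 1)(3m^3 + 6m^2 + m - 4) = -(m+1)(3(m+1)^3 - 3(m+1)^2 - 2(m+1) - 2),
which is the closed form with n = m+1.
By the principle of mathematical induction, the result holds for all n ≥ 1.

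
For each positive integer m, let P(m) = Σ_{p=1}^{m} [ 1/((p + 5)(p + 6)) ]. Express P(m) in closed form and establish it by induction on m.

P(m) = m/(6(m + 6))

We claim P(m) = m/(6(m + 6)) for all m ≥ 1.
For the base case m = 1: P(1) = 1/42, and the closed form gives 1/42. They agree.
Suppose the result is true for m = p, so P(p) = p/(6(p + 6)).
Then P(p+1) = P(p) + (1/((p + 6)(p + 7))) = (p/(6(p + 6))) + (1/((p + 6)(p + 7))).
Simplifying, P(p+1) = (p + 1)/(6(p + 7)) = (p+1)/(6((p+1) + 6)),
which is the closed form with m = p+1.
By the principle of mathematical induction, the result holds for all m ≥ 1.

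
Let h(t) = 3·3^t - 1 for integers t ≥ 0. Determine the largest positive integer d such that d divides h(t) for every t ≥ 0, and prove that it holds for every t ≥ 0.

Computing the first values: h(0) = 2 and h(1) = 8; gcd(2, 8) = 2, so d ≤ 2.
We prove 2 | 3·3^t - 1 for all t ≥ 0 by induction on t.
When t = 0: h(0) = 2 = 2·(1), so 2 | h(0).
Inductive step: suppose the statement holds for some i ≥ 0, i.e. 2 | h(i). Then
h(i+1) = 3·3^(i+1) - 1 = 3·(3·3^i - 1) + 2 = 3·h(i) + 2. The first term is divisible by 2 by the inductive hypothesis, and 2 is divisible by 2. Hence 2 | h(i+1).
Hence, by induction on t, the claim holds for every t ≥ 0.
Therefore the largest such d is 2.

d = 2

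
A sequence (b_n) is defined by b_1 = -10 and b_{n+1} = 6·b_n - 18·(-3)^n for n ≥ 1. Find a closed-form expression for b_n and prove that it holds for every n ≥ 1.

b_n = 2(-3)^n - 4·6^(n - 1)

Computing the first terms: b_1 = -10, b_2 = -6, b_3 = -198. This suggests b_n = 2(-3)^n - 4·6^(n - 1).
For the base case n = 1: the formula gives -10 = -10 = b_1.
Inductive step: suppose the statement holds for some m ≥ 1, so b_m = 2(-3)^m - 4·6^(m - 1).
Then b_{m+1} = 6·b_m - 18·(-3)^m = 6·(2(-3)^m - 4·6^(m - 1)) - 18·(-3)^m = 2(-3)^(m + 1) - 4·6^m = 2(-3)^(m+1) - 4·6^((m+1) - 1),
which is the claimed formula at n = m+1.
By the principle of mathematical induction, the result holds for all n ≥ 1.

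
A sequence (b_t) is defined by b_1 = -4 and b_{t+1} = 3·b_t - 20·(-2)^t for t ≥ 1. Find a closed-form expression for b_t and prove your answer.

Computing the first terms: b_1 = -4, b_2 = 28, b_3 = 4. This suggests b_t = (-2)^(t + 2) + 4·3^(t - 1).
Base case (t = 1): the formula gives -4 = -4 = b_1.
Inductive step: assume the claim holds for t = k, so b_k = (-2)^(k + 2) + 4·3^(k - 1).
Then b_{k+1} = 3·b_k - 20·(-2)^k = 3·((-2)^(k + 2) + 4·3^(k - 1)) - 20·(-2)^k = (-2)^(k + 3) + 4·3^k = (-2)^((k+1) + 2) + 4·3^((k+1) - 1),
which is the claimed formula at t = k+1.
By induction, the statement is established for all t ≥ 1.

b_t = (-2)^(t + 2) + 4·3^(t - 1)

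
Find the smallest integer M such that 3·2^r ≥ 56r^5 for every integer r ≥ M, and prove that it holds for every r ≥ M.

At r = 28: 805306368 < 963780608, so the inequality fails and M ≥ 29. We prove 3·2^r ≥ 56r^5 for all r ≥ 29.
For the base case r = 29: 3·2^r = 1610612736 and 56r^5 = 1148624344, so 1610612736 ≥ 1148624344.
Inductive step: suppose the statement holds for some k ≥ 29, so 3·2^k ≥ 56k^5.
Then 3·2^(k + 1) = 2·(3·2^k) ≥ 2·(56k^5).
Also, for k ≥ 29 we have 2·(56k^5) ≥ 56(k+1)^5, since 2 ≥ (1 + 1/k)^5 for all k ≥ 29.
Combining, 3·2^(k + 1) ≥ 56(k+1)^5.
By induction, the statement is established for all r ≥ 29.
Hence the smallest such M is 29.

M = 29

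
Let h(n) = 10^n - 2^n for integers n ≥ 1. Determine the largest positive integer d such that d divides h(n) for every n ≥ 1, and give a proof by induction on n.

d = 8

Computing the first values: h(1) = 8 and h(2) = 96; gcd(8, 96) = 8, so d ≤ 8.
We prove 8 | 10^n - 2^n for all n ≥ 1 by induction on n.
For the base case n = 1: h(1) = 8 = 8·(1), so 8 | h(1).
For the inductive step, assume it holds for an arbitrary k ≥ 1, i.e. 8 | h(k). Then
10^{k+1} − 2^{k+1} = 10·10^k − 2·2^k = 10·(10^k − 2^k) + (8)·2^k. The first term is divisible by 8 by the inductive hypothesis, and the second term (8)·2^k is divisible by 8 since 8 | 8. Hence 8 | h(k+1).
By induction, the statement is established for all n ≥ 1.
Therefore the largest such d is 8.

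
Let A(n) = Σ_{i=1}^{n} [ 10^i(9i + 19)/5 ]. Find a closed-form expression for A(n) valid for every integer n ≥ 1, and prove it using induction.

A(n) = 2·10^n(n + 2) - 4

We claim A(n) = 2·10^n(n + 2) - 4 for all n ≥ 1.
When n = 1: A(1) = 56, and the closed form gives 56. They agree.
For the inductive step, assume it holds for an arbitrary i ≥ 1, so A(i) = 2·10^i(i + 2) - 4.
Then A(i+1) = A(i) + (10^i(18i + 56)) = (2·10^i(i + 2) - 4) + (10^i(18i + 56)).
Simplifying, A(i+1) = 20·10^i·i + 60·10^i - 4 = 2·10^(i+1)((i+1) + 2) - 4,
which is the closed form with n = i+1.
By induction, the statement is established for all n ≥ 1.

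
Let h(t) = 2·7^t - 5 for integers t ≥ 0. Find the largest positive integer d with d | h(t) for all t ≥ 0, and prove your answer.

Computing the first values: h(0) = -3 and h(1) = 9; gcd(-3, 9) = 3, so d ≤ 3.
We prove 3 | 2·7^t - 5 for all t ≥ 0 by induction on t.
Base step (t = 0): h(0) = -3 = 3·(-1), so 3 | h(0).
Inductive step: assume the claim holds for t = m, i.e. 3 | h(m). Then
h(m+1) = 2·7^(m+1) - 5 = 7·(2·7^m - 5) + 30 = 7·h(m) + 30. The first term is divisible by 3 by the inductive hypothesis, and 30 is divisible by 3. Hence 3 | h(m+1).
Hence, by induction on t, the claim holds for every t ≥ 0.
Therefore the largest such d is 3.

d = 3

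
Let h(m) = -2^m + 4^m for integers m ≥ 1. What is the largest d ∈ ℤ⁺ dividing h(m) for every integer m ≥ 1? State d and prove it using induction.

Computing the first values: h(1) = 2 and h(2) = 12; gcd(2, 12) = 2, so d ≤ 2.
We prove 2 | -2^m + 4^m for all m ≥ 1 by induction on m.
For the base case m = 1: h(1) = 2 = 2·(1), so 2 | h(1).
Inductive step: suppose the statement holds for some k ≥ 1, i.e. 2 | h(k). Then
4^{k+1} − 2^{k+1} = 4·4^k − 2·2^k = 4·(4^k − 2^k) + (2)·2^k. The first term is divisible by 2 by the inductive hypothesis, and the second term (2)·2^k is divisible by 2 since 2 | 2. Hence 2 | h(k+1).
By the principle of mathematical induction, the result holds for all m ≥ 1.
Therefore the largest such d is 2.

d = 2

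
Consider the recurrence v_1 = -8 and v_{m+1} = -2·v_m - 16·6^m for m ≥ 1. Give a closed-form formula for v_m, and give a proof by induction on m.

Computing the first terms: v_1 = -8, v_2 = -80, v_3 = -416. This suggests v_m = (-2)^(m + 1) - 2·6^m.
Base step (m = 1): the formula gives -8 = -8 = v_1.
For the inductive step, assume it holds for an arbitrary p ≥ 1, so v_p = (-2)^(p + 1) - 2·6^p.
Then v_{p+1} = -2·v_p - 16·6^p = -2·((-2)^(p + 1) - 2·6^p) - 16·6^p = (-2)^(p + 2) - 2·6^(p + 1) = (-2)^((p+1) + 1) - 2·6^(p+1),
which is the claimed formula at m = p+1.
This completes the induction.

v_m = (-2)^(m + 1) - 2·6^m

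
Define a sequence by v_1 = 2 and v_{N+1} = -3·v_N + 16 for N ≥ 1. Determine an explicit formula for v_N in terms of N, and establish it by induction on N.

Computing the first terms: v_1 = 2, v_2 = 10, v_3 = -14. This suggests v_N = -2(-3)^(N - 1) + 4.
Base case (N = 1): the formula gives 2 = 2 = v_1.
Inductive step: assume the claim holds for N = j, so v_j = -2(-3)^(j - 1) + 4.
Then v_{j+1} = -3·v_j + 16 = -3·(-2(-3)^(j - 1) + 4) + 16 = -2(-3)^j + 4 = -2(-3)^((j+1) - 1) + 4,
which is the claimed formula at N = j+1.
By induction, the statement is established for all N ≥ 1.

v_N = -2(-3)^(N - 1) + 4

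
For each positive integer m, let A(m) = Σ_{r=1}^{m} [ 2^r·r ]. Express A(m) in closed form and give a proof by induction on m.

A(m) = 2·2^m(m - 1) + 2

We claim A(m) = 2·2^m(m - 1) + 2 for all m ≥ 1.
Base step (m = 1): A(1) = 2, and the closed form gives 2. They agree.
Inductive step: assume the claim holds for m = r, so A(r) = 2·2^r(r - 1) + 2.
Then A(r+1) = A(r) + (2^(r + 1)(r + 1)) = (2·2^r(r - 1) + 2) + (2^(r + 1)(r + 1)).
Simplifying, A(r+1) = 4·2^r·r + 2 = 2·2^(r+1)((r+1) - 1) + 2,
which is the closed form with m = r+1.
By the principle of mathematical induction, the result holds for all m ≥ 1.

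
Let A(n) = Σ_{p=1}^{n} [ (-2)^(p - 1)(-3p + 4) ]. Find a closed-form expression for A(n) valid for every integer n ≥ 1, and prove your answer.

We claim A(n) = (-2)^n(n - 1) + 1 for all n ≥ 1.
Base step (n = 1): A(1) = 1, and the closed form gives 1. They agree.
Suppose the result is true for n = p, so A(p) = (-2)^p(p - 1) + 1.
Then A(p+1) = A(p) + ((-2)^p(-3p + 1)) = ((-2)^p(p - 1) + 1) + ((-2)^p(-3p + 1)).
Simplifying, A(p+1) = (-2)^(p + 1)p + 1 = (-2)^(p+1)((p+1) - 1) + 1,
which is the closed form with n = p+1.
By the principle of mathematical induction, the result holds for all n ≥ 1.

A(n) = (-2)^n(n - 1) + 1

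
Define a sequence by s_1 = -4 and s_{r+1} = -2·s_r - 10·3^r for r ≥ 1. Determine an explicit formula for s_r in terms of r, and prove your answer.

s_r = -(-2)^r - 2·3^r

Computing the first terms: s_1 = -4, s_2 = -22, s_3 = -46. This suggests s_r = -(-2)^r - 2·3^r.
Base step (r = 1): the formula gives -4 = -4 = s_1.
For the inductive step, assume it holds for an arbitrary m ≥ 1, so s_m = -(-2)^m - 2·3^m.
Then s_{m+1} = -2·s_m - 10·3^m = -2·(-(-2)^m - 2·3^m) - 10·3^m = -(-2)^(m + 1) - 2·3^(m + 1),
which is the claimed formula at r = m+1.
Hence, by induction on r, the claim holds for every r ≥ 1.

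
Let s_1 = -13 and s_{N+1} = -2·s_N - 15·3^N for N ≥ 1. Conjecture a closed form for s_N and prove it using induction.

s_N = -(-2)^(N + 1) - 3^(N + 1)

Computing the first terms: s_1 = -13, s_2 = -19, s_3 = -97. This suggests s_N = -(-2)^(N + 1) - 3^(N + 1).
For the base case N = 1: the formula gives -13 = -13 = s_1.
Suppose the result is true for N = i, so s_i = -(-2)^(i + 1) - 3^(i + 1).
Then s_{i+1} = -2·s_i - 15·3^i = -2·(-(-2)^(i + 1) - 3^(i + 1)) - 15·3^i = -(-2)^(i + 2) - 3^(i + 2) = -(-2)^((i+1) + 1) - 3^((i+1) + 1),
which is the claimed formula at N = i+1.
Hence, by induction on N, the claim holds for every N ≥ 1.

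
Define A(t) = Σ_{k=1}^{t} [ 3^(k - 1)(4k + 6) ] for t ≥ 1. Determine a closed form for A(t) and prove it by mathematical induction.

A(t) = 2·3^t(t + 1) - 2

We claim A(t) = 2·3^t(t + 1) - 2 for all t ≥ 1.
Base step (t = 1): A(1) = 10, and the closed form gives 10. They agree.
Inductive step: suppose the statement holds for some k ≥ 1, so A(k) = 2·3^k(k + 1) - 2.
Then A(k+1) = A(k) + (3^k(4k + 10)) = (2·3^k(k + 1) - 2) + (3^k(4k + 10)).
Simplifying, A(k+1) = 6·3^k·k + 12·3^k - 2 = 2·3^(k+1)((k+1) + 1) - 2,
which is the closed form with t = k+1.
By induction, the statement is established for all t ≥ 1.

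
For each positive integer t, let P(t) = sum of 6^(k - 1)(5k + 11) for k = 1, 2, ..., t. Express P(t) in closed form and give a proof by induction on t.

P(t) = 6^t(t + 2) - 2

We claim P(t) = 6^t(t + 2) - 2 for all t ≥ 1.
For the base case t = 1: P(1) = 16, and the closed form gives 16. They agree.
For the inductive step, assume it holds for an arbitrary k ≥ 1, so P(k) = 6^k(k + 2) - 2.
Then P(k+1) = P(k) + (6^k(5k + 16)) = (6^k(k + 2) - 2) + (6^k(5k + 16)).
Simplifying, P(k+1) = 6·6^k·k + 18·6^k - 2 = 6^(k+1)((k+1) + 2) - 2,
which is the closed form with t = k+1.
By induction, the statement is established for all t ≥ 1.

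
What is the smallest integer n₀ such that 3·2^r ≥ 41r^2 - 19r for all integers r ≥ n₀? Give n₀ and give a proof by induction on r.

n₀ = 11

At r = 10: 3072 < 3910, so the inequality fails and n₀ ≥ 11. We prove 3·2^r ≥ 41r^2 - 19r for all r ≥ 11.
Base step (r = 11): 3·2^r = 6144 and 41r^2 - 19r = 4752, so 6144 ≥ 4752.
For the inductive step, assume it holds for an arbitrary j ≥ 11, so 3·2^j ≥ 41j^2 - 19j.
Then 3·2^(j + 1) = 2·(3·2^j) ≥ 2·(41j^2 - 19j).
Also, for j ≥ 11 we have 2·(41j^2 - 19j) ≥ 41(j+1)^2 - 19(j+1), since 2·(41j^2 - 19j) − (41(j+1)^2 - 19(j+1)) = 41j^2 - 101j - 22, which is nonnegative for all j ≥ 11.
Combining, 3·2^(j + 1) ≥ 41(j+1)^2 - 19(j+1).
Hence, by induction on r, the claim holds for every r ≥ 11.
Hence the smallest such n₀ is 11.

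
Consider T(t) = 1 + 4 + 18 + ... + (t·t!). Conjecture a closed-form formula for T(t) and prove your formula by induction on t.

We claim T(t) = (t + 1)t! - 1 for all t ≥ 1.
For the base case t = 1: T(1) = 1, and the closed form gives 1. They agree.
Inductive step: suppose the statement holds for some i ≥ 1, so T(i) = (i + 1)i! - 1.
Then T(i+1) = T(i) + ((i + 1)(i + 1)!) = ((i + 1)i! - 1) + ((i + 1)(i + 1)!).
Simplifying, T(i+1) = ((i+1) + 1)(i+1)! - 1,
which is the closed form with t = i+1.
This completes the induction.

T(t) = (t + 1)t! - 1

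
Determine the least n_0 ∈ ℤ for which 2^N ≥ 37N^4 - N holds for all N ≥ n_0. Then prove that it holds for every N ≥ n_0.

n_0 = 24

At N = 23: 8388608 < 10354094, so the inequality fails and n_0 ≥ 24. We prove 2^N ≥ 37N^4 - N for all N ≥ 24.
Base step (N = 24): 2^N = 16777216 and 37N^4 - N = 12275688, so 16777216 ≥ 12275688.
For the inductive step, assume it holds for an arbitrary r ≥ 24, so 2^r ≥ 37r^4 - r.
Then 2^(r + 1) = 2·(2^r) ≥ 2·(37r^4 - r).
Also, for r ≥ 24 we have 2·(37r^4 - r) ≥ 37(r+1)^4 - (r+1), since 2·(37r^4 - r) − (37(r+1)^4 - (r+1)) = 37r^4 - 148r^3 - 222r^2 - 149r - 36, which is nonnegative for all r ≥ 24.
Combining, 2^(r + 1) ≥ 37(r+1)^4 - (r+1).
This completes the induction.
Hence the smallest such n_0 is 24.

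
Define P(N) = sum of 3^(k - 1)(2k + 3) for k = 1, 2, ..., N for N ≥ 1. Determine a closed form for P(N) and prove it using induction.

P(N) = 3^N(N + 1) - 1

We claim P(N) = 3^N(N + 1) - 1 for all N ≥ 1.
For the base case N = 1: P(1) = 5, and the closed form gives 5. They agree.
Suppose the result is true for N = k, so P(k) = 3^k(k + 1) - 1.
Then P(k+1) = P(k) + (3^k(2k + 5)) = (3^k(k + 1) - 1) + (3^k(2k + 5)).
Simplifying, P(k+1) = 3·3^k·k + 6·3^k - 1 = 3^(k+1)((k+1) + 1) - 1,
which is the closed form with N = k+1.
By induction, the statement is established for all N ≥ 1.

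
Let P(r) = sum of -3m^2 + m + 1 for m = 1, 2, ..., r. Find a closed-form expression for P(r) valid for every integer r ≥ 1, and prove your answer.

We claim P(r) = -r(r^2 + r - 1) for all r ≥ 1.
For the base case r = 1: P(1) = -1, and the closed form gives -1. They agree.
For the inductive step, assume it holds for an arbitrary m ≥ 1, so P(m) = m(-m^2 - m + 1).
Then P(m+1) = P(m) + (m - 3(m + 1)^2 + 2) = (m(-m^2 - m + 1)) + (m - 3(m + 1)^2 + 2).
Simplifying, P(m+1) = -(m + 1)(m^2 + 3m + 1) = -(m+1)((m+1)^2 + (m+1) - 1),
which is the closed form with r = m+1.
This completes the induction.

P(r) = -r(r^2 + r - 1)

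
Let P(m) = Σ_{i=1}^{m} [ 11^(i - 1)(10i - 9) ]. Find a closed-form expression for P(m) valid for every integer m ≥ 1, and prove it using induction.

We claim P(m) = 11^m(m - 1) + 1 for all m ≥ 1.
Base step (m = 1): P(1) = 1, and the closed form gives 1. They agree.
Suppose the result is true for m = i, so P(i) = 11^i(i - 1) + 1.
Then P(i+1) = P(i) + (11^i(10i + 1)) = (11^i(i - 1) + 1) + (11^i(10i + 1)).
Simplifying, P(i+1) = 11^(i + 1)i + 1 = 11^(i+1)((i+1) - 1) + 1,
which is the closed form with m = i+1.
By induction, the statement is established for all m ≥ 1.

P(m) = 11^m(m - 1) + 1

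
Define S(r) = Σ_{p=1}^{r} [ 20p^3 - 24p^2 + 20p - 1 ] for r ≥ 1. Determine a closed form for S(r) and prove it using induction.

S(r) = r(5r^3 + 2r^2 + 3r + 5)

We claim S(r) = r(5r^3 + 2r^2 + 3r + 5) for all r ≥ 1.
For the base case r = 1: S(1) = 15, and the closed form gives 15. They agree.
Inductive step: assume the claim holds for r = p, so S(p) = p(5p^3 + 2p^2 + 3p + 5).
Then S(p+1) = S(p) + (20p^3 + 36p^2 + 32p + 15) = (p(5p^3 + 2p^2 + 3p + 5)) + (20p^3 + 36p^2 + 32p + 15).
Simplifying, S(p+1) = (p + 1)(5p^3 + 17p^2 + 22p + 15) = (p+1)(5(p+1)^3 + 2(p+1)^2 + 3(p+1) + 5),
which is the closed form with r = p+1.
Hence, by induction on r, the claim holds for every r ≥ 1.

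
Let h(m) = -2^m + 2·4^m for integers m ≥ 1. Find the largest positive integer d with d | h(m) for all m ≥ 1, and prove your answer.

Computing the first values: h(1) = 6 and h(2) = 28; gcd(6, 28) = 2, so d ≤ 2.
We prove 2 | -2^m + 2·4^m for all m ≥ 1 by induction on m.
Base step (m = 1): h(1) = 6 = 2·(3), so 2 | h(1).
Inductive step: assume the claim holds for m = k, i.e. 2 | h(k). Then
h(k+1) − 4·h(k) = (-2^(k+1) + 2·4^(k+1)) − 4·(-2^k + 2·4^k) = (-1)·2^k·(2 − 4) = (2)·2^k. Since 2 | h(k) by the inductive hypothesis, 2 | 4·h(k); and 2 | 2 since 2 = 2·1. Therefore 2 | h(k+1).
This completes the induction.
Therefore the largest such d is 2.

d = 2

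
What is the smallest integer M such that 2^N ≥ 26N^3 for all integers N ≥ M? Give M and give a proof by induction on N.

At N = 16: 65536 < 106496, so the inequality fails and M ≥ 17. We prove 2^N ≥ 26N^3 for all N ≥ 17.
Base case (N = 17): 2^N = 131072 and 26N^3 = 127738, so 131072 ≥ 127738.
Suppose the result is true for N = r, so 2^r ≥ 26r^3.
Then 2^(r + 1) = 2·(2^r) ≥ 2·(26r^3).
Also, for r ≥ 17 we have 2·(26r^3) ≥ 26(r+1)^3, since 2 ≥ (1 + 1/r)^3 for all r ≥ 17.
Combining, 2^(r + 1) ≥ 26(r+1)^3.
By induction, the statement is established for all N ≥ 17.
Hence the smallest such M is 17.

M = 17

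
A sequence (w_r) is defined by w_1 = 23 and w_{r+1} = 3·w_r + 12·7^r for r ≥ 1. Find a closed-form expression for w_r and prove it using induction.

Computing the first terms: w_1 = 23, w_2 = 153, w_3 = 1047. This suggests w_r = 2·3^(r - 1) + 3·7^r.
For the base case r = 1: the formula gives 23 = 23 = w_1.
For the inductive step, assume it holds for an arbitrary m ≥ 1, so w_m = 2·3^(m - 1) + 3·7^m.
Then w_{m+1} = 3·w_m + 12·7^m = 3·(2·3^(m - 1) + 3·7^m) + 12·7^m = 2·3^m + 3·7^(m + 1) = 2·3^((m+1) - 1) + 3·7^(m+1),
which is the claimed formula at r = m+1.
Hence, by induction on r, the claim holds for every r ≥ 1.

w_r = 2·3^(r - 1) + 3·7^r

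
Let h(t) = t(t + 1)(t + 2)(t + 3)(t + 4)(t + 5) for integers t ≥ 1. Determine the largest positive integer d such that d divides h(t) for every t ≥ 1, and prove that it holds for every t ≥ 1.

d = 720

Computing the first values: h(1) = 720 and h(2) = 5040; gcd(720, 5040) = 720, so d ≤ 720.
We prove 720 | t(t + 1)(t + 2)(t + 3)(t + 4)(t + 5) for all t ≥ 1 by induction on t.
When t = 1: h(1) = 720 = 720·(1), so 720 | h(1).
For the inductive step, assume it holds for an arbitrary k ≥ 1, i.e. 720 | h(k). Then
h(k+1) − h(k) = (k+1)·(k+2)·(k+3)·(k+4)·(k+5)·(k+6) − k·(k+1)·(k+2)·(k+3)·(k+4)·(k+5) = (k+1)·(k+2)·(k+3)·(k+4)·(k+5)·[(k+6) − k] = 6·(k+1)·(k+2)·(k+3)·(k+4)·(k+5). The product of 5 consecutive integers is divisible by (5)! = 120, so h(k+1) − h(k) is divisible by 6·120 = 720. By the inductive hypothesis 720 | h(k), hence 720 | h(k+1).
By induction, the statement is established for all t ≥ 1.
Therefore the largest such d is 720.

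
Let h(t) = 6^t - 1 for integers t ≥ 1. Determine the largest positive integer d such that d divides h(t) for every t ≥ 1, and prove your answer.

Computing the first values: h(1) = 5 and h(2) = 35; gcd(5, 35) = 5, so d ≤ 5.
We prove 5 | 6^t - 1 for all t ≥ 1 by induction on t.
When t = 1: h(1) = 5 = 5·(1), so 5 | h(1).
For the inductive step, assume it holds for an arbitrary i ≥ 1, i.e. 5 | h(i). Then
6^{i+1} − 1^{i+1} = 6·6^i − 1·1^i = 6·(6^i − 1^i) + (5)·1^i. The first term is divisible by 5 by the inductive hypothesis, and the second term (5)·1^i is divisible by 5 since 5 | 5. Hence 5 | h(i+1).
Hence, by induction on t, the claim holds for every t ≥ 1.
Therefore the largest such d is 5.

d = 5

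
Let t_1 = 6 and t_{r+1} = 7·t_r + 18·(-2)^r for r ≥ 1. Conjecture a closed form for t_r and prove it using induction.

t_r = (-2)^(r + 1) + 2·7^(r - 1)

Computing the first terms: t_1 = 6, t_2 = 6, t_3 = 114. This suggests t_r = (-2)^(r + 1) + 2·7^(r - 1).
When r = 1: the formula gives 6 = 6 = t_1.
Inductive step: assume the claim holds for r = m, so t_m = (-2)^(m + 1) + 2·7^(m - 1).
Then t_{m+1} = 7·t_m + 18·(-2)^m = 7·((-2)^(m + 1) + 2·7^(m - 1)) + 18·(-2)^m = (-2)^(m + 2) + 2·7^m = (-2)^((m+1) + 1) + 2·7^((m+1) - 1),
which is the claimed formula at r = m+1.
By induction, the statement is established for all r ≥ 1.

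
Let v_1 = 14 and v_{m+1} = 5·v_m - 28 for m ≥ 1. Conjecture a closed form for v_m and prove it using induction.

Computing the first terms: v_1 = 14, v_2 = 42, v_3 = 182. This suggests v_m = 7·5^(m - 1) + 7.
Base step (m = 1): the formula gives 14 = 14 = v_1.
For the inductive step, assume it holds for an arbitrary j ≥ 1, so v_j = 7·5^(j - 1) + 7.
Then v_{j+1} = 5·v_j - 28 = 5·(7·5^(j - 1) + 7) - 28 = 7·5^j + 7 = 7·5^((j+1) - 1) + 7,
which is the claimed formula at m = j+1.
Hence, by induction on m, the claim holds for every m ≥ 1.

v_m = 7·5^(m - 1) + 7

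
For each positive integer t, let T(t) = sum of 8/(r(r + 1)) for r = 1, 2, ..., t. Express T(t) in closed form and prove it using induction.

T(t) = 8t/(t + 1)

We claim T(t) = 8t/(t + 1) for all t ≥ 1.
Base step (t = 1): T(1) = 4, and the closed form gives 4. They agree.
Inductive step: suppose the statement holds for some r ≥ 1, so T(r) = 8r/(r + 1).
Then T(r+1) = T(r) + (8/((r + 1)(r + 2))) = (8r/(r + 1)) + (8/((r + 1)(r + 2))).
Simplifying, T(r+1) = 8(r + 1)/(r + 2) = 8(r+1)/((r+1) + 1),
which is the closed form with t = r+1.
By induction, the statement is established for all t ≥ 1.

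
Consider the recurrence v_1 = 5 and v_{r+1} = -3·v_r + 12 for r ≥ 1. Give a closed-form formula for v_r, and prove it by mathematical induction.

Computing the first terms: v_1 = 5, v_2 = -3, v_3 = 21. This suggests v_r = 2(-3)^(r - 1) + 3.
When r = 1: the formula gives 5 = 5 = v_1.
For the inductive step, assume it holds for an arbitrary m ≥ 1, so v_m = 2(-3)^(m - 1) + 3.
Then v_{m+1} = -3·v_m + 12 = -3·(2(-3)^(m - 1) + 3) + 12 = 2(-3)^m + 3 = 2(-3)^((m+1) - 1) + 3,
which is the claimed formula at r = m+1.
By induction, the statement is established for all r ≥ 1.

v_r = 2(-3)^(r - 1) + 3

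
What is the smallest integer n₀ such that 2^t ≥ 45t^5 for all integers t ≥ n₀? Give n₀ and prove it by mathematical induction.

At t = 30: 1073741824 < 1093500000, so the inequality fails and n₀ ≥ 31. We prove 2^t ≥ 45t^5 for all t ≥ 31.
When t = 31: 2^t = 2147483648 and 45t^5 = 1288311795, so 2147483648 ≥ 1288311795.
For the inductive step, assume it holds for an arbitrary p ≥ 31, so 2^p ≥ 45p^5.
Then 2^(p + 1) = 2·(2^p) ≥ 2·(45p^5).
Also, for p ≥ 31 we have 2·(45p^5) ≥ 45(p+1)^5, since 2 ≥ (1 + 1/p)^5 for all p ≥ 31.
Combining, 2^(p + 1) ≥ 45(p+1)^5.
By induction, the statement is established for all t ≥ 31.
Hence the smallest such n₀ is 31.

n₀ = 31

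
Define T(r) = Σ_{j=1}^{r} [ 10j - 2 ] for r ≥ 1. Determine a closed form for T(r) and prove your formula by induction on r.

T(r) = r(5r + 3)

We claim T(r) = r(5r + 3) for all r ≥ 1.
Base step (r = 1): T(1) = 8, and the closed form gives 8. They agree.
Inductive step: assume the claim holds for r = j, so T(j) = j(5j + 3).
Then T(j+1) = T(j) + (10j + 8) = (j(5j + 3)) + (10j + 8).
Simplifying, T(j+1) = (j + 1)(5j + 8) = (j+1)(5(j+1) + 3),
which is the closed form with r = j+1.
This completes the induction.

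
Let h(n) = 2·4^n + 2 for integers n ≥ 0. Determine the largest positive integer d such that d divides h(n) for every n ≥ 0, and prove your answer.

d = 2

Computing the first values: h(0) = 4 and h(1) = 10; gcd(4, 10) = 2, so d ≤ 2.
We prove 2 | 2·4^n + 2 for all n ≥ 0 by induction on n.
Base step (n = 0): h(0) = 4 = 2·(2), so 2 | h(0).
For the inductive step, assume it holds for an arbitrary k ≥ 0, i.e. 2 | h(k). Then
h(k+1) = 2·4^(k+1) + 2 = 4·(2·4^k + 2) - 6 = 4·h(k) - 6. The first term is divisible by 2 by the inductive hypothesis, and -6 is divisible by 2. Hence 2 | h(k+1).
By induction, the statement is established for all n ≥ 0.
Therefore the largest such d is 2.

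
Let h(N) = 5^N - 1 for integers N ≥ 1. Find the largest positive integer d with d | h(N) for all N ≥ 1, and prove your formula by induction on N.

d = 4

Computing the first values: h(1) = 4 and h(2) = 24; gcd(4, 24) = 4, so d ≤ 4.
We prove 4 | 5^N - 1 for all N ≥ 1 by induction on N.
Base case (N = 1): h(1) = 4 = 4·(1), so 4 | h(1).
Inductive step: assume the claim holds for N = j, i.e. 4 | h(j). Then
5^{j+1} − 1^{j+1} = 5·5^j − 1·1^j = 5·(5^j − 1^j) + (4)·1^j. The first term is divisible by 4 by the inductive hypothesis, and the second term (4)·1^j is divisible by 4 since 4 | 4. Hence 4 | h(j+1).
By the principle of mathematical induction, the result holds for all N ≥ 1.
Therefore the largest such d is 4.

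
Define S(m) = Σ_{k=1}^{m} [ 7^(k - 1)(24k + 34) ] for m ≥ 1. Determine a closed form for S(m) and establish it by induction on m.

We claim S(m) = 7^m(4m + 5) - 5 for all m ≥ 1.
Base step (m = 1): S(1) = 58, and the closed form gives 58. They agree.
Inductive step: assume the claim holds for m = k, so S(k) = 7^k(4k + 5) - 5.
Then S(k+1) = S(k) + (7^k(24k + 58)) = (7^k(4k + 5) - 5) + (7^k(24k + 58)).
Simplifying, S(k+1) = 28·7^k·k + 63·7^k - 5 = 7^(k+1)(4(k+1) + 5) - 5,
which is the closed form with m = k+1.
By induction, the statement is established for all m ≥ 1.

S(m) = 7^m(4m + 5) - 5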